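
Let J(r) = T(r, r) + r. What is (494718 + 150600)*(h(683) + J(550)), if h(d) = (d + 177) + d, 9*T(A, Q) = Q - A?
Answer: 1350650574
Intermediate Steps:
T(A, Q) = -A/9 + Q/9 (T(A, Q) = (Q - A)/9 = -A/9 + Q/9)
J(r) = r (J(r) = (-r/9 + r/9) + r = 0 + r = r)
h(d) = 177 + 2*d (h(d) = (177 + d) + d = 177 + 2*d)
(494718 + 150600)*(h(683) + J(550)) = (494718 + 150600)*((177 + 2*683) + 550) = 645318*((177 + 1366) + 550) = 645318*(1543 + 550) = 645318*2093 = 1350650574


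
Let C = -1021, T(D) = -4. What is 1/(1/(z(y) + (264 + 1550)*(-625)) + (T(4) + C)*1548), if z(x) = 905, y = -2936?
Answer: -1132845/1797485161501 ≈ -6.3024e-7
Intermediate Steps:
1/(1/(z(y) + (264 + 1550)*(-625)) + (T(4) + C)*1548) = 1/(1/(905 + (264 + 1550)*(-625)) + (-4 - 1021)*1548) = 1/(1/(905 + 1814*(-625)) - 1025*1548) = 1/(1/(905 - 1133750) - 1586700) = 1/(1/(-1132845) - 1586700) = 1/(-1/1132845 - 1586700) = 1/(-1797485161501/1132845) = -1132845/1797485161501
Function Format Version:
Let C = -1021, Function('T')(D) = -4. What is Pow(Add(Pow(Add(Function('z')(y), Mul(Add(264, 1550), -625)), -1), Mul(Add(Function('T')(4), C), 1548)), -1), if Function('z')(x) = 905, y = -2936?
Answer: Rational(-1132845, 1797485161501) ≈ -6.3024e-7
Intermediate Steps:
Pow(Add(Pow(Add(Function('z')(y), Mul(Add(264, 1550), -625)), -1), Mul(Add(Function('T')(4), C), 1548)), -1) = Pow(Add(Pow(Add(905, Mul(Add(264, 1550), -625)), -1), Mul(Add(-4, -1021), 1548)), -1) = Pow(Add(Pow(Add(905, Mul(1814, -625)), -1), Mul(-1025, 1548)), -1) = Pow(Add(Pow(Add(905, -1133750), -1), -1586700), -1) = Pow(Add(Pow(-1132845, -1), -1586700), -1) = Pow(Add(Rational(-1, 1132845), -1586700), -1) = Pow(Rational(-1797485161501, 1132845), -1) = Rational(-1132845, 1797485161501)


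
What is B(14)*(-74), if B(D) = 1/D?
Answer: -37/7 ≈ -5.2857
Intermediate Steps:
B(D) = 1/D
B(14)*(-74) = -74/14 = (1/14)*(-74) = -37/7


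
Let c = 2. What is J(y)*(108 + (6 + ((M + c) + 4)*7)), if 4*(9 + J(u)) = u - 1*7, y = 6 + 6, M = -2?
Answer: -2201/2 ≈ -1100.5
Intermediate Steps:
y = 12
J(u) = -43/4 + u/4 (J(u) = -9 + (u - 1*7)/4 = -9 + (u - 7)/4 = -9 + (-7 + u)/4 = -9 + (-7/4 + u/4) = -43/4 + u/4)
J(y)*(108 + (6 + ((M + c) + 4)*7)) = (-43/4 + (¼)*12)*(108 + (6 + ((-2 + 2) + 4)*7)) = (-43/4 + 3)*(108 + (6 + (0 + 4)*7)) = -31*(108 + (6 + 4*7))/4 = -31*(108 + (6 + 28))/4 = -31*(108 + 34)/4 = -31/4*142 = -2201/2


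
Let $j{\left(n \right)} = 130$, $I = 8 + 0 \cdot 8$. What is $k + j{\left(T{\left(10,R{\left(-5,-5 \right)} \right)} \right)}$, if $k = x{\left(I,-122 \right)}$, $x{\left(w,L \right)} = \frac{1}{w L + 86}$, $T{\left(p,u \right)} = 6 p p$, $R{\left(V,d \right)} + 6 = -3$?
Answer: $\frac{115699}{890} \approx 130.0$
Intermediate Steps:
$I = 8$ ($I = 8 + 0 = 8$)
$R{\left(V,d \right)} = -9$ ($R{\left(V,d \right)} = -6 - 3 = -9$)
$T{\left(p,u \right)} = 6 p^{2}$
$x{\left(w,L \right)} = \frac{1}{86 + L w}$ ($x{\left(w,L \right)} = \frac{1}{L w + 86} = \frac{1}{86 + L w}$)
$k = - \frac{1}{890}$ ($k = \frac{1}{86 - 976} = \frac{1}{-890} = - \frac{1}{890} \approx -0.0011236$)
$k + j{\left(T{\left(10,R{\left(-5,-5 \right)} \right)} \right)} = - \frac{1}{890} + 130 = \frac{115699}{890}$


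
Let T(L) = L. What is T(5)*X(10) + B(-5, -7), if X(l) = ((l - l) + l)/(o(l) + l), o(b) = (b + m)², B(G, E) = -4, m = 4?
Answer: -387/103 ≈ -3.7573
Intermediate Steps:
o(b) = (4 + b)² (o(b) = (b + 4)² = (4 + b)²)
X(l) = l/(l + (4 + l)²) (X(l) = ((l - l) + l)/((4 + l)² + l) = (0 + l)/(l + (4 + l)²) = l/(l + (4 + l)²))
T(5)*X(10) + B(-5, -7) = 5*(10/(10 + (4 + 10)²)) - 4 = 5*(10/(10 + 14²)) - 4 = 5*(10/(10 + 196)) - 4 = 5*(10/206) - 4 = 5*(10*(1/206)) - 4 = 5*(5/103) - 4 = 25/103 - 4 = -387/103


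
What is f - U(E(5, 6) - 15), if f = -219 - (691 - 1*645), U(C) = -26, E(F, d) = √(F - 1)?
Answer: -239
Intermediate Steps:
E(F, d) = √(-1 + F)
f = -265 (f = -219 - (691 - 645) = -219 - 1*46 = -219 - 46 = -265)
f - U(E(5, 6) - 15) = -265 - 1*(-26) = -265 + 26 = -239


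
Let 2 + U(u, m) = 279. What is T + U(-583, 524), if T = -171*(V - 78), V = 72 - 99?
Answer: 18232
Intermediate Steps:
V = -27
U(u, m) = 277 (U(u, m) = -2 + 279 = 277)
T = 17955 (T = -171*(-27 - 78) = -171*(-105) = 17955)
T + U(-583, 524) = 17955 + 277 = 18232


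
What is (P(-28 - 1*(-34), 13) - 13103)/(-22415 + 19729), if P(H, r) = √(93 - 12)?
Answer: 6547/1343 ≈ 4.8749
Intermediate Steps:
P(H, r) = 9 (P(H, r) = √81 = 9)
(P(-28 - 1*(-34), 13) - 13103)/(-22415 + 19729) = (9 - 13103)/(-22415 + 19729) = -13094/(-2686) = -13094*(-1/2686) = 6547/1343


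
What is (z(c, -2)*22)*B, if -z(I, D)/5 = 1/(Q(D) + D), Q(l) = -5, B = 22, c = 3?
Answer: 2420/7 ≈ 345.71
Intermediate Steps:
z(I, D) = -5/(-5 + D)
(z(c, -2)*22)*B = (-5/(-5 - 2)*22)*22 = (-5/(-7)*22)*22 = (-5*(-⅐)*22)*22 = ((5/7)*22)*22 = (110/7)*22 = 2420/7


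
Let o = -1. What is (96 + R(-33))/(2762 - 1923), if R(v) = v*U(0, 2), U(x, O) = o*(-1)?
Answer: 63/839 ≈ 0.075089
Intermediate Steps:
U(x, O) = 1 (U(x, O) = -1*(-1) = 1)
R(v) = v (R(v) = v*1 = v)
(96 + R(-33))/(2762 - 1923) = (96 - 33)/(2762 - 1923) = 63/839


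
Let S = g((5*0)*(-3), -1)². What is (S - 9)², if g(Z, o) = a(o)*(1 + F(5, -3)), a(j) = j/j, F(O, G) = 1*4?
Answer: 256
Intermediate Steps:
F(O, G) = 4
a(j) = 1
g(Z, o) = 5 (g(Z, o) = 1*(1 + 4) = 1*5 = 5)
S = 25 (S = 5² = 25)
(S - 9)² = (25 - 9)² = 16² = 256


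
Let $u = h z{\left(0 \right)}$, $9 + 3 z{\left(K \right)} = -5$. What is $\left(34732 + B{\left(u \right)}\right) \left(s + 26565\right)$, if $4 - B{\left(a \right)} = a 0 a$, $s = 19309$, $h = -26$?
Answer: $1593479264$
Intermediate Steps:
$z{\left(K \right)} = - \frac{14}{3}$ ($z{\left(K \right)} = -3 + \frac{1}{3} \left(-5\right) = -3 - \frac{5}{3} = - \frac{14}{3}$)
$u = \frac{364}{3}$ ($u = \left(-26\right) \left(- \frac{14}{3}\right) = \frac{364}{3} \approx 121.33$)
$B{\left(a \right)} = 4$ ($B{\left(a \right)} = 4 - a 0 a = 4 - 0 a = 4 - 0 = 4 + 0 = 4$)
$\left(34732 + B{\left(u \right)}\right) \left(s + 26565\right) = \left(34732 + 4\right) \left(19309 + 26565\right) = 34736 \cdot 45874 = 1593479264$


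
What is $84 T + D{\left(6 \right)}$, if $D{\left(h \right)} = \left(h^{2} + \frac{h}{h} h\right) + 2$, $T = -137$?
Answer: $-11464$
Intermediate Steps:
$D{\left(h \right)} = 2 + h + h^{2}$ ($D{\left(h \right)} = \left(h^{2} + 1 h\right) + 2 = \left(h^{2} + h\right) + 2 = \left(h + h^{2}\right) + 2 = 2 + h + h^{2}$)
$84 T + D{\left(6 \right)} = 84 \left(-137\right) + \left(2 + 6 + 6^{2}\right) = -11508 + \left(2 + 6 + 36\right) = -11508 + 44 = -11464$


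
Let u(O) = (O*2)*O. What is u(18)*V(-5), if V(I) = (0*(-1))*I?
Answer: 0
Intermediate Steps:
u(O) = 2*O**2 (u(O) = (2*O)*O = 2*O**2)
V(I) = 0 (V(I) = 0*I = 0)
u(18)*V(-5) = (2*18**2)*0 = (2*324)*0 = 648*0 = 0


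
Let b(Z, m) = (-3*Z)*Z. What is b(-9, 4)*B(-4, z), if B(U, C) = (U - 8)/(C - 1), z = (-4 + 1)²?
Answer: 729/2 ≈ 364.50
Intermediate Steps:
b(Z, m) = -3*Z²
z = 9 (z = (-3)² = 9)
B(U, C) = (-8 + U)/(-1 + C)
b(-9, 4)*B(-4, z) = (-3*(-9)²)*((-8 - 4)/(-1 + 9)) = (-3*81)*(-12/8) = -243*(-12)/8 = -243*(-3/2) = 729/2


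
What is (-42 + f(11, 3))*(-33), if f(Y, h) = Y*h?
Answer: 297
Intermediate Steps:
(-42 + f(11, 3))*(-33) = (-42 + 11*3)*(-33) = (-42 + 33)*(-33) = -9*(-33) = 297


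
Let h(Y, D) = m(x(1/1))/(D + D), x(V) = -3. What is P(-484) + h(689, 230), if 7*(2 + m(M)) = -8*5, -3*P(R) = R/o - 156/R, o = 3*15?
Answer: 18204289/5259870 ≈ 3.4610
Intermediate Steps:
o = 45
P(R) = 52/R - R/135 (P(R) = -(R/45 - 156/R)/3 = -(-156/R + R/45)/3 = 52/R - R/135)
m(M) = -54/7 (m(M) = -2 + (-8*5)/7 = -2 + (1/7)*(-40) = -2 - 40/7 = -54/7)
h(Y, D) = -27/(7*D) (h(Y, D) = -54/(7*(D + D)) = -54*1/(2*D)/7 = -27/(7*D))
P(-484) + h(689, 230) = (52/(-484) - 1/135*(-484)) - 27/7/230 = (52*(-1/484) + 484/135) - 27/7*1/230 = (-13/121 + 484/135) - 27/1610 = 56809/16335 - 27/1610 = 18204289/5259870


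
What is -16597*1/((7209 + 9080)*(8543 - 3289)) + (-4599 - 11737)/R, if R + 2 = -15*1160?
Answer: 99841811673/106378930658 ≈ 0.93855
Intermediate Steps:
R = -17402 (R = -2 - 15*1160 = -2 - 17400 = -17402)
-16597*1/((7209 + 9080)*(8543 - 3289)) + (-4599 - 11737)/R = -16597*1/((7209 + 9080)*(8543 - 3289)) + (-4599 - 11737)/(-17402) = -16597/(5254*16289) - 16336*(-1/17402) = -16597/85582406 + 8168/8701 = -16597*1/85582406 + 8168/8701 = -2371/12226058 + 8168/8701 = 99841811673/106378930658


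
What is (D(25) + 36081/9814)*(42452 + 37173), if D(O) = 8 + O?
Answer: 4094351625/1402 ≈ 2.9204e+6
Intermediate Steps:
(D(25) + 36081/9814)*(42452 + 37173) = ((8 + 25) + 36081/9814)*(42452 + 37173) = (33 + 36081*(1/9814))*79625 = (33 + 36081/9814)*79625 = (359943/9814)*79625 = 4094351625/1402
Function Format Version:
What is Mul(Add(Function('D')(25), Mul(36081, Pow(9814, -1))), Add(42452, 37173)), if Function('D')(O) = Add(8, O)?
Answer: Rational(4094351625, 1402) ≈ 2.9204e+6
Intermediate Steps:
Mul(Add(Function('D')(25), Mul(36081, Pow(9814, -1))), Add(42452, 37173)) = Mul(Add(Add(8, 25), Mul(36081, Pow(9814, -1))), Add(42452, 37173)) = Mul(Add(33, Mul(36081, Rational(1, 9814))), 79625) = Mul(Add(33, Rational(36081, 9814)), 79625) = Mul(Rational(359943, 9814), 79625) = Rational(4094351625, 1402)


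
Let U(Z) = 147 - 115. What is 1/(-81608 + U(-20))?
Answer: -1/81576 ≈ -1.2259e-5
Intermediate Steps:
U(Z) = 32
1/(-81608 + U(-20)) = 1/(-81608 + 32) = 1/(-81576) = -1/81576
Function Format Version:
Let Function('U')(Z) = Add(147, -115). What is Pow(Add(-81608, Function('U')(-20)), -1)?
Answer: Rational(-1, 81576) ≈ -1.2259e-5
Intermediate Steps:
Function('U')(Z) = 32
Pow(Add(-81608, Function('U')(-20)), -1) = Pow(Add(-81608, 32), -1) = Pow(-81576, -1) = Rational(-1, 81576)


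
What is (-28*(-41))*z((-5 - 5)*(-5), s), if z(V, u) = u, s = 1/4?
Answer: 287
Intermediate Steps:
s = ¼ ≈ 0.25000
(-28*(-41))*z((-5 - 5)*(-5), s) = -28*(-41)*(¼) = 1148*(¼) = 287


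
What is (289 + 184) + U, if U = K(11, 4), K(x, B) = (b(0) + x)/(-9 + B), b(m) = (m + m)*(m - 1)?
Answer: 2354/5 ≈ 470.80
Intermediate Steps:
b(m) = 2*m*(-1 + m) (b(m) = (2*m)*(-1 + m) = 2*m*(-1 + m))
K(x, B) = x/(-9 + B) (K(x, B) = (2*0*(-1 + 0) + x)/(-9 + B) = (2*0*(-1) + x)/(-9 + B) = (0 + x)/(-9 + B) = x/(-9 + B))
U = -11/5 (U = 11/(-9 + 4) = 11/(-5) = 11*(-⅕) = -11/5 ≈ -2.2000)
(289 + 184) + U = (289 + 184) - 11/5 = 473 - 11/5 = 2354/5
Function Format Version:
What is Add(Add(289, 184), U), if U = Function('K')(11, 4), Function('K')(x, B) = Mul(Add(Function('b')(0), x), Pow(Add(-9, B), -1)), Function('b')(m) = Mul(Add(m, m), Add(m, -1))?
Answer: Rational(2354, 5) ≈ 470.80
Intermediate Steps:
Function('b')(m) = Mul(2, m, Add(-1, m)) (Function('b')(m) = Mul(Mul(2, m), Add(-1, m)) = Mul(2, m, Add(-1, m)))
Function('K')(x, B) = Mul(x, Pow(Add(-9, B), -1)) (Function('K')(x, B) = Mul(Add(Mul(2, 0, Add(-1, 0)), x), Pow(Add(-9, B), -1)) = Mul(Add(Mul(2, 0, -1), x), Pow(Add(-9, B), -1)) = Mul(Add(0, x), Pow(Add(-9, B), -1)) = Mul(x, Pow(Add(-9, B), -1)))
U = Rational(-11, 5) (U = Mul(11, Pow(Add(-9, 4), -1)) = Mul(11, Pow(-5, -1)) = Mul(11, Rational(-1, 5)) = Rational(-11, 5) ≈ -2.2000)
Add(Add(289, 184), U) = Add(Add(289, 184), Rational(-11, 5)) = Add(473, Rational(-11, 5)) = Rational(2354, 5)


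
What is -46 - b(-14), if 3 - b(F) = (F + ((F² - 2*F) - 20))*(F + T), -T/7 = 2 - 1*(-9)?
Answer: -17339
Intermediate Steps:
T = -77 (T = -7*(2 - 1*(-9)) = -7*(2 + 9) = -7*11 = -77)
b(F) = 3 - (-77 + F)*(-20 + F² - F) (b(F) = 3 - (F + ((F² - 2*F) - 20))*(F - 77) = 3 - (F + (-20 + F² - 2*F))*(-77 + F) = 3 - (-20 + F² - F)*(-77 + F) = 3 - (-77 + F)*(-20 + F² - F))
-46 - b(-14) = -46 - (-1537 - 1*(-14)³ - 57*(-14) + 78*(-14)²) = -46 - (-1537 - 1*(-2744) + 798 + 78*196) = -46 - (-1537 + 2744 + 798 + 15288) = -46 - 1*17293 = -46 - 17293 = -17339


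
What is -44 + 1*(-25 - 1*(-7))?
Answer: -62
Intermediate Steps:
-44 + 1*(-25 - 1*(-7)) = -44 + 1*(-25 + 7) = -44 + 1*(-18) = -44 - 18 = -62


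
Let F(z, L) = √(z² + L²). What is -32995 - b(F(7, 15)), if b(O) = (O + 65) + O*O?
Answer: -33334 - √274 ≈ -33351.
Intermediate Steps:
F(z, L) = √(L² + z²)
b(O) = 65 + O + O² (b(O) = (65 + O) + O² = 65 + O + O²)
-32995 - b(F(7, 15)) = -32995 - (65 + √(15² + 7²) + (√(15² + 7²))²) = -32995 - (65 + √(225 + 49) + (√(225 + 49))²) = -32995 - (65 + √274 + (√274)²) = -32995 - (65 + √274 + 274) = -32995 - (339 + √274) = -32995 + (-339 - √274) = -33334 - √274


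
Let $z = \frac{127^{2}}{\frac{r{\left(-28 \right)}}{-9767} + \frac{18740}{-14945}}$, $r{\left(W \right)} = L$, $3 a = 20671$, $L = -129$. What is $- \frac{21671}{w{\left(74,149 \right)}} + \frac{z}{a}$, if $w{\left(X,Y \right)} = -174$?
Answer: $\frac{2282839158672463}{18611216027970} \approx 122.66$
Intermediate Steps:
$a = \frac{20671}{3}$ ($a = \frac{1}{3} \cdot 20671 = \frac{20671}{3} \approx 6890.3$)
$r{\left(W \right)} = -129$
$z = - \frac{470862977627}{36221135}$ ($z = \frac{127^{2}}{- \frac{129}{-9767} + \frac{18740}{-14945}} = \frac{16129}{\left(-129\right) \left(- \frac{1}{9767}\right) + 18740 \left(- \frac{1}{14945}\right)} = \frac{16129}{\frac{129}{9767} - \frac{3748}{2989}} = \frac{16129}{- \frac{36221135}{29193563}} = 16129 \left(- \frac{29193563}{36221135}\right) = - \frac{470862977627}{36221135} \approx -13000.0$)
$- \frac{21671}{w{\left(74,149 \right)}} + \frac{z}{a} = - \frac{21671}{-174} - \frac{470862977627}{36221135 \cdot \frac{20671}{3}} = \left(-21671\right) \left(- \frac{1}{174}\right) - \frac{201798418983}{106961011655} = \frac{21671}{174} - \frac{201798418983}{106961011655} = \frac{2282839158672463}{18611216027970}$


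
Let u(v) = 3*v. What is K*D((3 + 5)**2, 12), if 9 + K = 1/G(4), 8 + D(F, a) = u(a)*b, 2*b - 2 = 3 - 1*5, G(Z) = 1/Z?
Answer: 40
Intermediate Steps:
b = 0 (b = 1 + (3 - 1*5)/2 = 1 + (3 - 5)/2 = 1 + (1/2)*(-2) = 1 - 1 = 0)
D(F, a) = -8 (D(F, a) = -8 + (3*a)*0 = -8 + 0 = -8)
K = -5 (K = -9 + 1/(1/4) = -9 + 4 = -5)
K*D((3 + 5)**2, 12) = -5*(-8) = 40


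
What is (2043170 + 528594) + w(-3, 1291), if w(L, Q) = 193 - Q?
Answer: 2570666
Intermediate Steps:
(2043170 + 528594) + w(-3, 1291) = (2043170 + 528594) + (193 - 1*1291) = 2571764 + (193 - 1291) = 2571764 - 1098 = 2570666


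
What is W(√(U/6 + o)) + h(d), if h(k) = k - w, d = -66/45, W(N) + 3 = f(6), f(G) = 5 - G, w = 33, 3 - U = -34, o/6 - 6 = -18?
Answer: -577/15 ≈ -38.467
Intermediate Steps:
o = -72 (o = 36 + 6*(-18) = 36 - 108 = -72)
U = 37 (U = 3 - 1*(-34) = 3 + 34 = 37)
W(N) = -4 (W(N) = -3 + (5 - 1*6) = -3 + (5 - 6) = -3 - 1 = -4)
d = -22/15 (d = -66*1/45 = -22/15 ≈ -1.4667)
h(k) = -33 + k (h(k) = k - 1*33 = k - 33 = -33 + k)
W(√(U/6 + o)) + h(d) = -4 + (-33 - 22/15) = -4 - 517/15 = -577/15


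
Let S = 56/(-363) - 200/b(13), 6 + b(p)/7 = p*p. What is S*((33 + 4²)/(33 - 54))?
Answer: 136496/177507 ≈ 0.76896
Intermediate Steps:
b(p) = -42 + 7*p² (b(p) = -42 + 7*(p*p) = -42 + 7*p²)
S = -136496/414183 (S = 56/(-363) - 200/(-42 + 7*13²) = 56*(-1/363) - 200/(-42 + 7*169) = -56/363 - 200/(-42 + 1183) = -56/363 - 200/1141 = -136496/414183 ≈ -0.32955)
S*((33 + 4²)/(33 - 54)) = -136496*(33 + 4²)/(414183*(33 - 54)) = -136496*(33 + 16)/(414183*(-21)) = -955472*(-1)/(59169*21) = -136496/414183*(-7/3) = 136496/177507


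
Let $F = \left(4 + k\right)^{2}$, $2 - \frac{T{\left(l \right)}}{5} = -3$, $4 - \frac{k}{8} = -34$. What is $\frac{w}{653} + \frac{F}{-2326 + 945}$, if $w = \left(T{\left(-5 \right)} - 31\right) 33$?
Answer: $- \frac{62219630}{901793} \approx -68.995$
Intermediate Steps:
$k = 304$ ($k = 32 - -272 = 32 + 272 = 304$)
$T{\left(l \right)} = 25$ ($T{\left(l \right)} = 10 - -15 = 10 + 15 = 25$)
$w = -198$ ($w = \left(25 - 31\right) 33 = \left(-6\right) 33 = -198$)
$F = 94864$ ($F = \left(4 + 304\right)^{2} = 308^{2} = 94864$)
$\frac{w}{653} + \frac{F}{-2326 + 945} = - \frac{198}{653} + \frac{94864}{-2326 + 945} = \left(-198\right) \frac{1}{653} + \frac{94864}{-1381} = - \frac{198}{653} + 94864 \left(- \frac{1}{1381}\right) = - \frac{198}{653} - \frac{94864}{1381} = - \frac{62219630}{901793}$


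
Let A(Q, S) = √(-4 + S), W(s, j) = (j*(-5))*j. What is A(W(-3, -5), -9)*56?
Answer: 56*I*√13 ≈ 201.91*I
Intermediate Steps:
W(s, j) = -5*j² (W(s, j) = (-5*j)*j = -5*j²)
A(W(-3, -5), -9)*56 = √(-4 - 9)*56 = √(-13)*56 = (I*√13)*56 = 56*I*√13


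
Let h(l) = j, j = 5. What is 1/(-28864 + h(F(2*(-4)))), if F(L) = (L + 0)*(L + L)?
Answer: -1/28859 ≈ -3.4651e-5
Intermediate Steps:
F(L) = 2*L² (F(L) = L*(2*L) = 2*L²)
h(l) = 5
1/(-28864 + h(F(2*(-4)))) = 1/(-28864 + 5) = 1/(-28859) = -1/28859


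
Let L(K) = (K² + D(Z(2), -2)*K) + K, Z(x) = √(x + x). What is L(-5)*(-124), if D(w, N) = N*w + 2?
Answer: -3720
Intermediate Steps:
Z(x) = √2*√x (Z(x) = √(2*x) = √2*√x)
D(w, N) = 2 + N*w
L(K) = K² - K (L(K) = (K² + (2 - 2*√2*√2)*K) + K = (K² + (2 - 2*2)*K) + K = (K² + (2 - 4)*K) + K = (K² - 2*K) + K = K² - K)
L(-5)*(-124) = -5*(-1 - 5)*(-124) = -5*(-6)*(-124) = 30*(-124) = -3720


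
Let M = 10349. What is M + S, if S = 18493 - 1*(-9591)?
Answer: 38433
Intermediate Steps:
S = 28084 (S = 18493 + 9591 = 28084)
M + S = 10349 + 28084 = 38433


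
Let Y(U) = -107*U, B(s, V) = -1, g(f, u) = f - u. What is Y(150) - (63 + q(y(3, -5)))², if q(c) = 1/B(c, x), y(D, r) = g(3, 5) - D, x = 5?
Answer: -19894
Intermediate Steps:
y(D, r) = -2 - D (y(D, r) = (3 - 1*5) - D = (3 - 5) - D = -2 - D)
q(c) = -1 (q(c) = 1/(-1) = -1)
Y(150) - (63 + q(y(3, -5)))² = -107*150 - (63 - 1)² = -16050 - 1*62² = -16050 - 1*3844 = -16050 - 3844 = -19894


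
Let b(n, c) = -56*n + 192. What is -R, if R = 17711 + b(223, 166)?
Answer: -5415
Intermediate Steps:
b(n, c) = 192 - 56*n
R = 5415 (R = 17711 + (192 - 56*223) = 17711 + (192 - 12488) = 17711 - 12296 = 5415)
-R = -1*5415 = -5415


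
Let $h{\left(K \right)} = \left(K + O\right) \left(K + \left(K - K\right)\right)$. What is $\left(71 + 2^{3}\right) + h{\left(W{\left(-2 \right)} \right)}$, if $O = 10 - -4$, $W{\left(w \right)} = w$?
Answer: $55$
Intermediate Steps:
$O = 14$ ($O = 10 + 4 = 14$)
$h{\left(K \right)} = K \left(14 + K\right)$ ($h{\left(K \right)} = \left(K + 14\right) \left(K + \left(K - K\right)\right) = \left(14 + K\right) \left(K + 0\right) = \left(14 + K\right) K = K \left(14 + K\right)$)
$\left(71 + 2^{3}\right) + h{\left(W{\left(-2 \right)} \right)} = \left(71 + 2^{3}\right) - 2 \left(14 - 2\right) = \left(71 + 8\right) - 24 = 79 - 24 = 55$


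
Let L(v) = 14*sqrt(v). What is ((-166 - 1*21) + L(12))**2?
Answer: 37321 - 10472*sqrt(3) ≈ 19183.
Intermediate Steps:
((-166 - 1*21) + L(12))**2 = ((-166 - 1*21) + 14*sqrt(12))**2 = ((-166 - 21) + 14*(2*sqrt(3)))**2 = (-187 + 28*sqrt(3))**2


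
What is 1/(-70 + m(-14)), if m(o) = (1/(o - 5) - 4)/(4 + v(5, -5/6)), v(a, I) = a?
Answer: -171/12047 ≈ -0.014194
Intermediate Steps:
m(o) = -4/9 + 1/(9*(-5 + o)) (m(o) = (1/(o - 5) - 4)/(4 + 5) = (1/(-5 + o) - 4)/9 = (-4 + 1/(-5 + o))*(1/9) = -4/9 + 1/(9*(-5 + o)))
1/(-70 + m(-14)) = 1/(-70 + (21 - 4*(-14))/(9*(-5 - 14))) = 1/(-70 + (1/9)*(21 + 56)/(-19)) = 1/(-70 + (1/9)*(-1/19)*77) = 1/(-70 - 77/171) = 1/(-12047/171) = -171/12047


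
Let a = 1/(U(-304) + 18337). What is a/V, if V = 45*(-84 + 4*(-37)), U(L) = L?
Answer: -1/188264520 ≈ -5.3117e-9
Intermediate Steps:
a = 1/18033 (a = 1/(-304 + 18337) = 1/18033 ≈ 5.5454e-5)
V = -10440 (V = 45*(-84 - 148) = 45*(-232) = -10440)
a/V = (1/18033)/(-10440) = (1/18033)*(-1/10440) = -1/188264520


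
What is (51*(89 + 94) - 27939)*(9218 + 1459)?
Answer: -198656262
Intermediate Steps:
(51*(89 + 94) - 27939)*(9218 + 1459) = (51*183 - 27939)*10677 = (9333 - 27939)*10677 = -18606*10677 = -198656262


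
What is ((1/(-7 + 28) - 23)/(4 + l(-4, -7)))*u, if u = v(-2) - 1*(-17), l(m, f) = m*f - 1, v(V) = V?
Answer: -2410/217 ≈ -11.106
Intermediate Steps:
l(m, f) = -1 + f*m (l(m, f) = f*m - 1 = -1 + f*m)
u = 15 (u = -2 - 1*(-17) = -2 + 17 = 15)
((1/(-7 + 28) - 23)/(4 + l(-4, -7)))*u = ((1/(-7 + 28) - 23)/(4 + (-1 - 7*(-4))))*15 = ((1/21 - 23)/(4 + (-1 + 28)))*15 = ((1/21 - 23)/(4 + 27))*15 = -482/21/31*15 = -482/21*1/31*15 = -482/651*15 = -2410/217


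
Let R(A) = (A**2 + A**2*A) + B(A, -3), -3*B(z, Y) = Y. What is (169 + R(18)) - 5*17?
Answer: 6241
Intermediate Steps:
B(z, Y) = -Y/3
R(A) = 1 + A**2 + A**3 (R(A) = (A**2 + A**2*A) - 1/3*(-3) = (A**2 + A**3) + 1 = 1 + A**2 + A**3)
(169 + R(18)) - 5*17 = (169 + (1 + 18**2 + 18**3)) - 5*17 = (169 + (1 + 324 + 5832)) - 85 = (169 + 6157) - 85 = 6326 - 85 = 6241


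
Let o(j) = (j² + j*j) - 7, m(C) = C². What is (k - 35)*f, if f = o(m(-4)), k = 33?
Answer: -1010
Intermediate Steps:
o(j) = -7 + 2*j² (o(j) = (j² + j²) - 7 = 2*j² - 7 = -7 + 2*j²)
f = 505 (f = -7 + 2*((-4)²)² = -7 + 2*16² = -7 + 2*256 = -7 + 512 = 505)
(k - 35)*f = (33 - 35)*505 = -2*505 = -1010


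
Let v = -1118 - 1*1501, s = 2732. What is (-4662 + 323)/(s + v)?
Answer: -4339/113 ≈ -38.398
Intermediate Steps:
v = -2619 (v = -1118 - 1501 = -2619)
(-4662 + 323)/(s + v) = (-4662 + 323)/(2732 - 2619) = -4339/113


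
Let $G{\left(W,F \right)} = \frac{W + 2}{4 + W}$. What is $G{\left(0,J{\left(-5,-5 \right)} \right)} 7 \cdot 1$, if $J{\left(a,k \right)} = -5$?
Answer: $\frac{7}{2} \approx 3.5$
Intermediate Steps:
$G{\left(W,F \right)} = \frac{2 + W}{4 + W}$
$G{\left(0,J{\left(-5,-5 \right)} \right)} 7 \cdot 1 = \frac{2 + 0}{4 + 0} \cdot 7 \cdot 1 = \frac{1}{4} \cdot 2 \cdot 7 \cdot 1 = \frac{1}{2} \cdot 7 \cdot 1 = \frac{7}{2} \cdot 1 = \frac{7}{2}$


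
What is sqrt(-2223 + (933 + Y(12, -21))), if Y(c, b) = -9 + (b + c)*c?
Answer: I*sqrt(1407) ≈ 37.51*I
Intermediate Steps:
Y(c, b) = -9 + c*(b + c)
sqrt(-2223 + (933 + Y(12, -21))) = sqrt(-2223 + (933 + (-9 + 12**2 - 21*12))) = sqrt(-2223 + (933 + (-9 + 144 - 252))) = sqrt(-2223 + (933 - 117)) = sqrt(-2223 + 816) = sqrt(-1407) = I*sqrt(1407)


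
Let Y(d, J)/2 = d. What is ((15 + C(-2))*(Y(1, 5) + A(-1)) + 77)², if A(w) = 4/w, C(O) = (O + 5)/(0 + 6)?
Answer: 2116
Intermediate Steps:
C(O) = ⅚ + O/6 (C(O) = (5 + O)/6 = (5 + O)*(⅙) = ⅚ + O/6)
Y(d, J) = 2*d
((15 + C(-2))*(Y(1, 5) + A(-1)) + 77)² = ((15 + (⅚ + (⅙)*(-2)))*(2*1 + 4/(-1)) + 77)² = ((15 + (⅚ - ⅓))*(2 + 4*(-1)) + 77)² = ((15 + ½)*(2 - 4) + 77)² = ((31/2)*(-2) + 77)² = (-31 + 77)² = 46² = 2116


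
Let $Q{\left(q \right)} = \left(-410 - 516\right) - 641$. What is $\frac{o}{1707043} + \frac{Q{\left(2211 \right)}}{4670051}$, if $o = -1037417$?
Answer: $- \frac{4847465234648}{7971977869193} \approx -0.60806$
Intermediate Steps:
$Q{\left(q \right)} = -1567$ ($Q{\left(q \right)} = -926 - 641 = -1567$)
$\frac{o}{1707043} + \frac{Q{\left(2211 \right)}}{4670051} = - \frac{1037417}{1707043} - \frac{1567}{4670051} = - \frac{4847465234648}{7971977869193}$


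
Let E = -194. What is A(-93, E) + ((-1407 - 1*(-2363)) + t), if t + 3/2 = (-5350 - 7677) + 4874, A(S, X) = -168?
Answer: -14733/2 ≈ -7366.5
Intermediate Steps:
t = -16309/2 (t = -3/2 + ((-5350 - 7677) + 4874) = -3/2 + (-13027 + 4874) = -3/2 - 8153 = -16309/2 ≈ -8154.5)
A(-93, E) + ((-1407 - 1*(-2363)) + t) = -168 + ((-1407 - 1*(-2363)) - 16309/2) = -168 + ((-1407 + 2363) - 16309/2) = -168 + (956 - 16309/2) = -168 - 14397/2 = -14733/2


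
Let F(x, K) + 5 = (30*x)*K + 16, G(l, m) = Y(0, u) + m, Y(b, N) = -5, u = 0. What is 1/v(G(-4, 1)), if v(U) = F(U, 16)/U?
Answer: 4/1909 ≈ 0.0020953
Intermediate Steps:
G(l, m) = -5 + m
F(x, K) = 11 + 30*K*x (F(x, K) = -5 + ((30*x)*K + 16) = -5 + (30*K*x + 16) = -5 + (16 + 30*K*x) = 11 + 30*K*x)
v(U) = (11 + 480*U)/U (v(U) = (11 + 30*16*U)/U = (11 + 480*U)/U)
1/v(G(-4, 1)) = 1/(480 + 11/(-5 + 1)) = 1/(480 + 11/(-4)) = 1/(480 + 11*(-¼)) = 1/(480 - 11/4) = 1/(1909/4) = 4/1909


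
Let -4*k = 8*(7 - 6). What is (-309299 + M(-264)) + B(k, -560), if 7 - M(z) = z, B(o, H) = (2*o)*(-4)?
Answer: -309012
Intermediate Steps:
k = -2 (k = -2*(7 - 6) = -2 ≈ -2.0000)
B(o, H) = -8*o
M(z) = 7 - z
(-309299 + M(-264)) + B(k, -560) = (-309299 + (7 - 1*(-264))) - 8*(-2) = (-309299 + (7 + 264)) + 16 = (-309299 + 271) + 16 = -309028 + 16 = -309012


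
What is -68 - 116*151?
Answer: -17584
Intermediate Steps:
-68 - 116*151 = -68 - 17516 = -17584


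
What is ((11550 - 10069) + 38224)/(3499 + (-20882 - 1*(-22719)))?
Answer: 39705/5336 ≈ 7.4410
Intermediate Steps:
((11550 - 10069) + 38224)/(3499 + (-20882 - 1*(-22719))) = (1481 + 38224)/(3499 + (-20882 + 22719)) = 39705/(3499 + 1837) = 39705/5336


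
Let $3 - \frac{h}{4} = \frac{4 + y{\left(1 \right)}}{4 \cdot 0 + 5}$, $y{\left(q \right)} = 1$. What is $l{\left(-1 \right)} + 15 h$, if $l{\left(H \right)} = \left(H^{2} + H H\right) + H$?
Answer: $121$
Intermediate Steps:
$l{\left(H \right)} = H + 2 H^{2}$ ($l{\left(H \right)} = \left(H^{2} + H^{2}\right) + H = 2 H^{2} + H = H + 2 H^{2}$)
$h = 8$ ($h = 12 - 4 \frac{4 + 1}{4 \cdot 0 + 5} = 12 - 4 \frac{5}{0 + 5} = 12 - 4 \cdot \frac{5}{5} = 12 - 4 \cdot 5 \cdot \frac{1}{5} = 12 - 4 = 8$)
$l{\left(-1 \right)} + 15 h = - (1 + 2 \left(-1\right)) + 15 \cdot 8 = - (1 - 2) + 120 = \left(-1\right) \left(-1\right) + 120 = 1 + 120 = 121$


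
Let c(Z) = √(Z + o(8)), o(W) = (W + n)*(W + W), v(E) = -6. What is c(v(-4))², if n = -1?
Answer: 106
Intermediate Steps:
o(W) = 2*W*(-1 + W) (o(W) = (W - 1)*(W + W) = (-1 + W)*(2*W) = 2*W*(-1 + W))
c(Z) = √(112 + Z) (c(Z) = √(Z + 2*8*(-1 + 8)) = √(Z + 2*8*7) = √(Z + 112) = √(112 + Z))
c(v(-4))² = (√(112 - 6))² = (√106)² = 106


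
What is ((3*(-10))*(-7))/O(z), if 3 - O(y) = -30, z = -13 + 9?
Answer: 70/11 ≈ 6.3636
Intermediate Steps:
z = -4
O(y) = 33 (O(y) = 3 - 1*(-30) = 3 + 30 = 33)
((3*(-10))*(-7))/O(z) = ((3*(-10))*(-7))/33 = -30*(-7)*(1/33) = 210*(1/33) = 70/11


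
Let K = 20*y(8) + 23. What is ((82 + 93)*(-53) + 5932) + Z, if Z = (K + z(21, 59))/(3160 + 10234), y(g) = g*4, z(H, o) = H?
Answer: -22387729/6697 ≈ -3342.9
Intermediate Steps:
y(g) = 4*g
K = 663 (K = 20*(4*8) + 23 = 20*32 + 23 = 640 + 23 = 663)
Z = 342/6697 (Z = (663 + 21)/(3160 + 10234) = 684/13394 = 684*(1/13394) = 342/6697 ≈ 0.051068)
((82 + 93)*(-53) + 5932) + Z = ((82 + 93)*(-53) + 5932) + 342/6697 = (175*(-53) + 5932) + 342/6697 = (-9275 + 5932) + 342/6697 = -3343 + 342/6697 = -22387729/6697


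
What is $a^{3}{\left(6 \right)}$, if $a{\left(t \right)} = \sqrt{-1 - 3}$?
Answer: $- 8 i \approx - 8.0 i$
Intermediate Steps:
$a{\left(t \right)} = 2 i$ ($a{\left(t \right)} = \sqrt{-4} = 2 i$)
$a^{3}{\left(6 \right)} = \left(2 i\right)^{3} = - 8 i$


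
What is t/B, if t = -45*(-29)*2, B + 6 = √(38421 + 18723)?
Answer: 1305/4759 + 435*√14286/4759 ≈ 11.199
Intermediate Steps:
B = -6 + 2*√14286 (B = -6 + √(38421 + 18723) = -6 + √57144 = -6 + 2*√14286 ≈ 233.05)
t = 2610 (t = 1305*2 = 2610)
t/B = 2610/(-6 + 2*√14286)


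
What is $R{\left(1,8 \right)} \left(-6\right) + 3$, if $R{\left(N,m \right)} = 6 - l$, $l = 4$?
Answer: $-9$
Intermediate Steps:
$R{\left(N,m \right)} = 2$ ($R{\left(N,m \right)} = 6 - 4 = 2$)
$R{\left(1,8 \right)} \left(-6\right) + 3 = 2 \left(-6\right) + 3 = -12 + 3 = -9$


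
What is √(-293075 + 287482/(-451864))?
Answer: I*√3740031144417603/112966 ≈ 541.36*I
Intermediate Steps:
√(-293075 + 287482/(-451864)) = √(-293075 + 287482*(-1/451864)) = √(-293075 - 143741/225932) = √(-66215164641/225932) = I*√3740031144417603/112966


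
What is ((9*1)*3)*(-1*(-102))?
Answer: 2754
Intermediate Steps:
((9*1)*3)*(-1*(-102)) = (9*3)*102 = 27*102 = 2754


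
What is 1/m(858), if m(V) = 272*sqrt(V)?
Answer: sqrt(858)/233376 ≈ 0.00012551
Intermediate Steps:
1/m(858) = 1/(272*sqrt(858)) = sqrt(858)/233376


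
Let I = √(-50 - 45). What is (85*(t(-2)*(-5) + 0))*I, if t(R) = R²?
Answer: -1700*I*√95 ≈ -16570.0*I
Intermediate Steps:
I = I*√95 (I = √(-95) = I*√95 ≈ 9.7468*I)
(85*(t(-2)*(-5) + 0))*I = (85*((-2)²*(-5) + 0))*(I*√95) = (85*(4*(-5) + 0))*(I*√95) = (85*(-20 + 0))*(I*√95) = (85*(-20))*(I*√95) = -1700*I*√95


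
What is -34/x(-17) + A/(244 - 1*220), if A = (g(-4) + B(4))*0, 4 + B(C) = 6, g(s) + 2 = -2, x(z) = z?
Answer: 2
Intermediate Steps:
g(s) = -4 (g(s) = -2 - 2 = -4)
B(C) = 2 (B(C) = -4 + 6 = 2)
A = 0 (A = (-4 + 2)*0 = -2*0 = 0)
-34/x(-17) + A/(244 - 1*220) = -34/(-17) + 0/(244 - 1*220) = -34*(-1/17) + 0/(244 - 220) = 2 + 0/24 = 2 + 0*(1/24) = 2 + 0 = 2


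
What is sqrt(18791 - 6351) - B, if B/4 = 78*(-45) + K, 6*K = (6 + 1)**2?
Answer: 42022/3 + 2*sqrt(3110) ≈ 14119.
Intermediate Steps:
K = 49/6 (K = (6 + 1)**2/6 = (1/6)*7**2 = (1/6)*49 = 49/6 ≈ 8.1667)
B = -42022/3 (B = 4*(78*(-45) + 49/6) = 4*(-3510 + 49/6) = 4*(-21011/6) = -42022/3 ≈ -14007.)
sqrt(18791 - 6351) - B = sqrt(18791 - 6351) - 1*(-42022/3) = sqrt(12440) + 42022/3 = 2*sqrt(3110) + 42022/3 = 42022/3 + 2*sqrt(3110)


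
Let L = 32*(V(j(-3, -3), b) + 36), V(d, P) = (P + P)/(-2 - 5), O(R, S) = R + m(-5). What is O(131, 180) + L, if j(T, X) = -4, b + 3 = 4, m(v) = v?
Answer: 8882/7 ≈ 1268.9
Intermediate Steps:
b = 1 (b = -3 + 4 = 1)
O(R, S) = -5 + R (O(R, S) = R - 5 = -5 + R)
V(d, P) = -2*P/7 (V(d, P) = (2*P)/(-7) = (2*P)*(-⅐) = -2*P/7)
L = 8000/7 (L = 32*(-2/7*1 + 36) = 32*(-2/7 + 36) = 32*(250/7) = 8000/7 ≈ 1142.9)
O(131, 180) + L = (-5 + 131) + 8000/7 = 126 + 8000/7 = 8882/7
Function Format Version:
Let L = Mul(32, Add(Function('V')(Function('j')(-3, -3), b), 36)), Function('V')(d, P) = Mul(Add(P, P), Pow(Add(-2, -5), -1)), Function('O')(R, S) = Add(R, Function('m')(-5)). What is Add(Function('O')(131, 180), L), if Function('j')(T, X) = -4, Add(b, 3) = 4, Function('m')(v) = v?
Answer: Rational(8882, 7) ≈ 1268.9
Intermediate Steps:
b = 1 (b = Add(-3, 4) = 1)
Function('O')(R, S) = Add(-5, R) (Function('O')(R, S) = Add(R, -5) = Add(-5, R))
Function('V')(d, P) = Mul(Rational(-2, 7), P) (Function('V')(d, P) = Mul(Mul(2, P), Pow(-7, -1)) = Mul(Mul(2, P), Rational(-1, 7)) = Mul(Rational(-2, 7), P))
L = Rational(8000, 7) (L = Mul(32, Add(Mul(Rational(-2, 7), 1), 36)) = Mul(32, Add(Rational(-2, 7), 36)) = Mul(32, Rational(250, 7)) = Rational(8000, 7) ≈ 1142.9)
Add(Function('O')(131, 180), L) = Add(Add(-5, 131), Rational(8000, 7)) = Add(126, Rational(8000, 7)) = Rational(8882, 7)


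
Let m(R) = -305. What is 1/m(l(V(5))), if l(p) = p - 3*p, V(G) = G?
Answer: -1/305 ≈ -0.0032787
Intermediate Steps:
l(p) = -2*p
1/m(l(V(5))) = 1/(-305) = -1/305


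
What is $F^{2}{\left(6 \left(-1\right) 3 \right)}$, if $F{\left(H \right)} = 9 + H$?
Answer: $81$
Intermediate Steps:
$F^{2}{\left(6 \left(-1\right) 3 \right)} = \left(9 + 6 \left(-1\right) 3\right)^{2} = \left(9 - 18\right)^{2} = \left(-9\right)^{2} = 81$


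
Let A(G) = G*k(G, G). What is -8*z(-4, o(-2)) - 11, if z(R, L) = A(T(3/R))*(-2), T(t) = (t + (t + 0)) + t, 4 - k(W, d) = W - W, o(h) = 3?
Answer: -155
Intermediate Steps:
k(W, d) = 4 (k(W, d) = 4 - (W - W) = 4 - 1*0 = 4 + 0 = 4)
T(t) = 3*t (T(t) = (t + t) + t = 2*t + t = 3*t)
A(G) = 4*G (A(G) = G*4 = 4*G)
z(R, L) = -72/R (z(R, L) = (4*(3*(3/R)))*(-2) = (4*(9/R))*(-2) = (36/R)*(-2) = -72/R)
-8*z(-4, o(-2)) - 11 = -(-576)/(-4) - 11 = -(-576)*(-1)/4 - 11 = -8*18 - 11 = -144 - 11 = -155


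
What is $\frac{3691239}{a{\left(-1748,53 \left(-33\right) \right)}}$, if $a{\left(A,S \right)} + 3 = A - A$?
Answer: $-1230413$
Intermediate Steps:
$a{\left(A,S \right)} = -3$ ($a{\left(A,S \right)} = -3 + \left(A - A\right) = -3 + 0 = -3$)
$\frac{3691239}{a{\left(-1748,53 \left(-33\right) \right)}} = \frac{3691239}{-3} = 3691239 \left(- \frac{1}{3}\right) = -1230413$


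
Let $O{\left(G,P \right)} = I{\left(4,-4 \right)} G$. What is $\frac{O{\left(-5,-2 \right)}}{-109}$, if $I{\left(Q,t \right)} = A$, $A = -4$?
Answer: $- \frac{20}{109} \approx -0.18349$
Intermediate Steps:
$I{\left(Q,t \right)} = -4$
$O{\left(G,P \right)} = - 4 G$
$\frac{O{\left(-5,-2 \right)}}{-109} = \frac{\left(-4\right) \left(-5\right)}{-109} = 20 \left(- \frac{1}{109}\right) = - \frac{20}{109}$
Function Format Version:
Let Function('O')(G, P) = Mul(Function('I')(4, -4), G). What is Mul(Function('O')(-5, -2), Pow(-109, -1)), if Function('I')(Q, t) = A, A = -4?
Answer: Rational(-20, 109) ≈ -0.18349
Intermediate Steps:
Function('I')(Q, t) = -4
Function('O')(G, P) = Mul(-4, G)
Mul(Function('O')(-5, -2), Pow(-109, -1)) = Mul(Mul(-4, -5), Pow(-109, -1)) = Mul(20, Rational(-1, 109)) = Rational(-20, 109)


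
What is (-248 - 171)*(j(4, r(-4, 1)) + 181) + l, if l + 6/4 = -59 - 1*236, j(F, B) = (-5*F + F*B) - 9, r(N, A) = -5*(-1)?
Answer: -144729/2 ≈ -72365.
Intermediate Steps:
r(N, A) = 5
j(F, B) = -9 - 5*F + B*F (j(F, B) = (-5*F + B*F) - 9 = -9 - 5*F + B*F)
l = -593/2 (l = -3/2 + (-59 - 1*236) = -3/2 + (-59 - 236) = -3/2 - 295 = -593/2 ≈ -296.50)
(-248 - 171)*(j(4, r(-4, 1)) + 181) + l = (-248 - 171)*((-9 - 5*4 + 5*4) + 181) - 593/2 = -419*((-9 - 20 + 20) + 181) - 593/2 = -419*(-9 + 181) - 593/2 = -419*172 - 593/2 = -72068 - 593/2 = -144729/2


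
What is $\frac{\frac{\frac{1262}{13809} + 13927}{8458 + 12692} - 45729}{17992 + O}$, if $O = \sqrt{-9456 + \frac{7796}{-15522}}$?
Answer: $- \frac{31081640097648975614}{12229553632077421605} + \frac{2671087085189 i \sqrt{569594644554}}{146754643584929059260} \approx -2.5415 + 0.013737 i$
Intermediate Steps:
$O = \frac{i \sqrt{569594644554}}{7761}$ ($O = \sqrt{-9456 + 7796 \left(- \frac{1}{15522}\right)} = \sqrt{-9456 - \frac{3898}{7761}} = \sqrt{- \frac{73391914}{7761}} = \frac{i \sqrt{569594644554}}{7761} \approx 97.245 i$)
$\frac{\frac{\frac{1262}{13809} + 13927}{8458 + 12692} - 45729}{17992 + O} = \frac{\frac{\frac{1262}{13809} + 13927}{8458 + 12692} - 45729}{17992 + \frac{i \sqrt{569594644554}}{7761}} = \frac{\frac{1262 \cdot \frac{1}{13809} + 13927}{21150} - 45729}{17992 + \frac{i \sqrt{569594644554}}{7761}} = \frac{\left(\frac{1262}{13809} + 13927\right) \frac{1}{21150} - 45729}{17992 + \frac{i \sqrt{569594644554}}{7761}} = \frac{\frac{192319205}{13809} \cdot \frac{1}{21150} - 45729}{17992 + \frac{i \sqrt{569594644554}}{7761}} = \frac{\frac{38463841}{58412070} - 45729}{17992 + \frac{i \sqrt{569594644554}}{7761}} = - \frac{2671087085189}{58412070 \left(17992 + \frac{i \sqrt{569594644554}}{7761}\right)}$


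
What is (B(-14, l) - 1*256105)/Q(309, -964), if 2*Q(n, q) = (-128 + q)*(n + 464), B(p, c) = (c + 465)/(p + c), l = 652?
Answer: 163393873/269273004 ≈ 0.60680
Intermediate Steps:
B(p, c) = (465 + c)/(c + p)
Q(n, q) = (-128 + q)*(464 + n)/2 (Q(n, q) = ((-128 + q)*(n + 464))/2 = ((-128 + q)*(464 + n))/2 = (-128 + q)*(464 + n)/2)
(B(-14, l) - 1*256105)/Q(309, -964) = ((465 + 652)/(652 - 14) - 1*256105)/(-29696 - 64*309 + 232*(-964) + (½)*309*(-964)) = (1117/638 - 256105)/(-29696 - 19776 - 223648 - 148938) = ((1/638)*1117 - 256105)/(-422058) = (1117/638 - 256105)*(-1/422058) = -163393873/638*(-1/422058) = 163393873/269273004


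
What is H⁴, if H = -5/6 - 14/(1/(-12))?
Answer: 1012054108081/1296 ≈ 7.8091e+8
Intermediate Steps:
H = 1003/6 (H = -5*⅙ - 14/(-1/12) = -⅚ - 14*(-12) = -⅚ + 168 = 1003/6 ≈ 167.17)
H⁴ = (1003/6)⁴ = 1012054108081/1296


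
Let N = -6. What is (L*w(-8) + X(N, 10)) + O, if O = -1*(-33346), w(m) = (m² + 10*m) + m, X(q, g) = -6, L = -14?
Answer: 33676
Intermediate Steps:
w(m) = m² + 11*m
O = 33346
(L*w(-8) + X(N, 10)) + O = (-(-112)*(11 - 8) - 6) + 33346 = (-(-112)*3 - 6) + 33346 = (-14*(-24) - 6) + 33346 = (336 - 6) + 33346 = 330 + 33346 = 33676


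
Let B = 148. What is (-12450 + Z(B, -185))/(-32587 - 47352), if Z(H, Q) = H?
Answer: 12302/79939 ≈ 0.15389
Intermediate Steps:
(-12450 + Z(B, -185))/(-32587 - 47352) = (-12450 + 148)/(-32587 - 47352) = -12302/(-79939) = -12302*(-1/79939) = 12302/79939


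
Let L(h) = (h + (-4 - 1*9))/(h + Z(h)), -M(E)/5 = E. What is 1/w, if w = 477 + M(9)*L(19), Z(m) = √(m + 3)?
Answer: 1933/892731 - 10*√22/2678193 ≈ 0.0021478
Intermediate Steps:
M(E) = -5*E
Z(m) = √(3 + m)
L(h) = (-13 + h)/(h + √(3 + h)) (L(h) = (h + (-4 - 1*9))/(h + √(3 + h)) = (h + (-4 - 9))/(h + √(3 + h)) = (h - 13)/(h + √(3 + h)) = (-13 + h)/(h + √(3 + h)))
w = 477 - 270/(19 + √22) (w = 477 + (-5*9)*((-13 + 19)/(19 + √(3 + 19))) = 477 - 45*6/(19 + √22) = 477 - 270/(19 + √22) ≈ 465.60)
1/w = 1/(52191/113 + 90*√22/113)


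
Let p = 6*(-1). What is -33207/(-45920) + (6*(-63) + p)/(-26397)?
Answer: 42580879/57721440 ≈ 0.73770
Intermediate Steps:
p = -6
-33207/(-45920) + (6*(-63) + p)/(-26397) = -33207/(-45920) + (6*(-63) - 6)/(-26397) = -33207*(-1/45920) + (-378 - 6)*(-1/26397) = 33207/45920 - 384*(-1/26397) = 33207/45920 + 128/8799 = 42580879/57721440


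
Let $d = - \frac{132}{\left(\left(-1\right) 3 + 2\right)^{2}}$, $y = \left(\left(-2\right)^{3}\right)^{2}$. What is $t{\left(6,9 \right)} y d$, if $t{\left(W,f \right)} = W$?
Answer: $-50688$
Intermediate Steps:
$y = 64$ ($y = \left(-8\right)^{2} = 64$)
$d = -132$ ($d = - \frac{132}{\left(-3 + 2\right)^{2}} = - \frac{132}{\left(-1\right)^{2}} = - \frac{132}{1} = \left(-132\right) 1 = -132$)
$t{\left(6,9 \right)} y d = 6 \cdot 64 \left(-132\right) = 384 \left(-132\right) = -50688$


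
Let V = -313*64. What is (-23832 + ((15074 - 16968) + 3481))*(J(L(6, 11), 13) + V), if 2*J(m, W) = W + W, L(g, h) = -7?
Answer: 445322655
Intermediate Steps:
V = -20032
J(m, W) = W (J(m, W) = (W + W)/2 = (2*W)/2 = W)
(-23832 + ((15074 - 16968) + 3481))*(J(L(6, 11), 13) + V) = (-23832 + ((15074 - 16968) + 3481))*(13 - 20032) = (-23832 + (-1894 + 3481))*(-20019) = (-23832 + 1587)*(-20019) = -22245*(-20019) = 445322655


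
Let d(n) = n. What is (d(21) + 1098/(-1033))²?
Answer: 424154025/1067089 ≈ 397.49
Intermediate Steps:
(d(21) + 1098/(-1033))² = (21 + 1098/(-1033))² = (21 + 1098*(-1/1033))² = (21 - 1098/1033)² = (20595/1033)² = 424154025/1067089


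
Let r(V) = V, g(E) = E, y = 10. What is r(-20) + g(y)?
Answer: -10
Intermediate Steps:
r(-20) + g(y) = -20 + 10 = -10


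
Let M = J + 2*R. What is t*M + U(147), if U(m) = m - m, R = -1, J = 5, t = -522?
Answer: -1566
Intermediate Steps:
U(m) = 0
M = 3 (M = 5 + 2*(-1) = 5 - 2 = 3)
t*M + U(147) = -522*3 + 0 = -1566 + 0 = -1566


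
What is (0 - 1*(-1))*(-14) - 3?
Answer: -17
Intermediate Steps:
(0 - 1*(-1))*(-14) - 3 = (0 + 1)*(-14) - 3 = 1*(-14) - 3 = -14 - 3 = -17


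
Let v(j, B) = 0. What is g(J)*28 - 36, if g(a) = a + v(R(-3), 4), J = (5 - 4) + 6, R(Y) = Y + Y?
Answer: 160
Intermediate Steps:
R(Y) = 2*Y
J = 7 (J = 1 + 6 = 7)
g(a) = a (g(a) = a + 0 = a)
g(J)*28 - 36 = 7*28 - 36 = 196 - 36 = 160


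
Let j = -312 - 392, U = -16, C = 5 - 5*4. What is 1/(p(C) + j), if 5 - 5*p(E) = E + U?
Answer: -5/3484 ≈ -0.0014351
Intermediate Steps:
C = -15 (C = 5 - 20 = -15)
j = -704
p(E) = 21/5 - E/5 (p(E) = 1 - (E - 16)/5 = 1 - (-16 + E)/5 = 1 + (16/5 - E/5) = 21/5 - E/5)
1/(p(C) + j) = 1/((21/5 - ⅕*(-15)) - 704) = 1/((21/5 + 3) - 704) = 1/(36/5 - 704) = 1/(-3484/5) = -5/3484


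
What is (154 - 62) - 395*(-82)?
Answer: 32482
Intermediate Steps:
(154 - 62) - 395*(-82) = 92 + 32390 = 32482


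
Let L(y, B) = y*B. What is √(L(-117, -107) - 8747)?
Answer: 2*√943 ≈ 61.417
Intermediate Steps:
L(y, B) = B*y
√(L(-117, -107) - 8747) = √(-107*(-117) - 8747) = √(12519 - 8747) = √3772 = 2*√943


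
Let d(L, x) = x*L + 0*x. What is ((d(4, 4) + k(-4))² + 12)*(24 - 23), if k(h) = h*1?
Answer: 156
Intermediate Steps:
d(L, x) = L*x (d(L, x) = L*x + 0 = L*x)
k(h) = h
((d(4, 4) + k(-4))² + 12)*(24 - 23) = ((4*4 - 4)² + 12)*(24 - 23) = ((16 - 4)² + 12)*1 = (12² + 12)*1 = (144 + 12)*1 = 156*1 = 156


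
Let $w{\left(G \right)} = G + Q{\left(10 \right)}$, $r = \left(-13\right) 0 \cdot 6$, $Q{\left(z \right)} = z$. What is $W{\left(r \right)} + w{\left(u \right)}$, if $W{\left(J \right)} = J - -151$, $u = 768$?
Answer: $929$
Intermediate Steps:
$r = 0$ ($r = 0 \cdot 6 = 0$)
$W{\left(J \right)} = 151 + J$ ($W{\left(J \right)} = J + 151 = 151 + J$)
$w{\left(G \right)} = 10 + G$ ($w{\left(G \right)} = G + 10 = 10 + G$)
$W{\left(r \right)} + w{\left(u \right)} = \left(151 + 0\right) + \left(10 + 768\right) = 151 + 778 = 929$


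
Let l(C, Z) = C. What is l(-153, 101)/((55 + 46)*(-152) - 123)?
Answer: 153/15475 ≈ 0.0098869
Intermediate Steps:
l(-153, 101)/((55 + 46)*(-152) - 123) = -153/((55 + 46)*(-152) - 123) = -153/(101*(-152) - 123) = -153/(-15352 - 123) = -153/(-15475) = -153*(-1/15475) = 153/15475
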